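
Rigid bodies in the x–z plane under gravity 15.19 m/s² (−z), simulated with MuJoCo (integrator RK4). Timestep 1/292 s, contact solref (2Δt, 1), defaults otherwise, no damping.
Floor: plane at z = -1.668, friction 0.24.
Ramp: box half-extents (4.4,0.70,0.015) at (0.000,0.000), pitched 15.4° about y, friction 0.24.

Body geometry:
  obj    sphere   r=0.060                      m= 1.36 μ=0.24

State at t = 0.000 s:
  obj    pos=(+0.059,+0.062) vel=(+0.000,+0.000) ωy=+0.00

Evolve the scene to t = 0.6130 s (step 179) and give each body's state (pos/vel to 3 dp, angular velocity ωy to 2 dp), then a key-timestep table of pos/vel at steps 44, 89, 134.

State at t = 0.6130 s:
  obj    pos=(+0.581,-0.082) vel=(+1.703,-0.469) ωy=+29.43

Key-timestep trajectory:
   step    t(s)  obj.x    obj.z    obj.vx   obj.vz 
     44  0.1507   +0.090  +0.053  +0.419  -0.115
     89  0.3048   +0.188  +0.026  +0.847  -0.233
    134  0.4589   +0.351  -0.019  +1.275  -0.351


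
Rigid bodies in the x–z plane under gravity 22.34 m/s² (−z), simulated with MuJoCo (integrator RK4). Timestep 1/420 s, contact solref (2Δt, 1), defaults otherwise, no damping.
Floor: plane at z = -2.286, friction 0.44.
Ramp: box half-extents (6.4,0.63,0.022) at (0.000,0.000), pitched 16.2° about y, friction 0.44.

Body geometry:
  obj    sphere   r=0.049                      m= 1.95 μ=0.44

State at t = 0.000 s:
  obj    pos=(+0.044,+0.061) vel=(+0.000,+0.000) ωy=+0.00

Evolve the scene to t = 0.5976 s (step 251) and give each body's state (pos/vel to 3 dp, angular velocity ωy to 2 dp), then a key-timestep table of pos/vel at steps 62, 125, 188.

State at t = 0.5976 s:
  obj    pos=(+0.808,-0.161) vel=(+2.555,-0.742) ωy=+54.29

Key-timestep trajectory:
   step    t(s)  obj.x    obj.z    obj.vx   obj.vz 
     62  0.1476   +0.091  +0.048  +0.631  -0.183
    125  0.2976   +0.233  +0.006  +1.272  -0.370
    188  0.4476   +0.472  -0.063  +1.914  -0.556


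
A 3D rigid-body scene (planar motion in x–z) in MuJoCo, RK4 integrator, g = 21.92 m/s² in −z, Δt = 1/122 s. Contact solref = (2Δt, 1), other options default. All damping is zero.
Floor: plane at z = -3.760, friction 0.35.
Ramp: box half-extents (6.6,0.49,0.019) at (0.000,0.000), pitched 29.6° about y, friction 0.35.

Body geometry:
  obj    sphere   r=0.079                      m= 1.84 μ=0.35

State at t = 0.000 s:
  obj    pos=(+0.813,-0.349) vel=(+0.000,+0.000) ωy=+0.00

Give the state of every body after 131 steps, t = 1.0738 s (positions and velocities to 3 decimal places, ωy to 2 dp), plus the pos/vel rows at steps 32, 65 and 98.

State at t = 1.0738 s:
  obj    pos=(+4.690,-2.551) vel=(+7.220,-4.101) ωy=+105.10

Key-timestep trajectory:
   step    t(s)  obj.x    obj.z    obj.vx   obj.vz 
     32  0.2623   +1.044  -0.481  +1.764  -1.002
     65  0.5328   +1.768  -0.891  +3.583  -2.035
     98  0.8033   +2.983  -1.582  +5.401  -3.068


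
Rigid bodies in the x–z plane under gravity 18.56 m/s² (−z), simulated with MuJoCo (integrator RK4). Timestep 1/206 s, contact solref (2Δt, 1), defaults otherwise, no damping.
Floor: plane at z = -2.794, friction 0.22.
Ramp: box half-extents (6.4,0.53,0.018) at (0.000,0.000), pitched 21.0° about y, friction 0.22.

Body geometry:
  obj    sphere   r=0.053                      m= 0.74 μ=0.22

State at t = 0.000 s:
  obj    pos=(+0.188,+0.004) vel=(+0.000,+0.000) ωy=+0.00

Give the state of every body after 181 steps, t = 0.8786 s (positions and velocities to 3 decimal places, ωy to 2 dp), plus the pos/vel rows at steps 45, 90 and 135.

State at t = 0.8786 s:
  obj    pos=(+1.900,-0.653) vel=(+3.897,-1.496) ωy=+78.75

Key-timestep trajectory:
   step    t(s)  obj.x    obj.z    obj.vx   obj.vz 
     45  0.2184   +0.294  -0.037  +0.969  -0.372
     90  0.4369   +0.611  -0.159  +1.938  -0.744
    135  0.6553   +1.141  -0.362  +2.907  -1.116


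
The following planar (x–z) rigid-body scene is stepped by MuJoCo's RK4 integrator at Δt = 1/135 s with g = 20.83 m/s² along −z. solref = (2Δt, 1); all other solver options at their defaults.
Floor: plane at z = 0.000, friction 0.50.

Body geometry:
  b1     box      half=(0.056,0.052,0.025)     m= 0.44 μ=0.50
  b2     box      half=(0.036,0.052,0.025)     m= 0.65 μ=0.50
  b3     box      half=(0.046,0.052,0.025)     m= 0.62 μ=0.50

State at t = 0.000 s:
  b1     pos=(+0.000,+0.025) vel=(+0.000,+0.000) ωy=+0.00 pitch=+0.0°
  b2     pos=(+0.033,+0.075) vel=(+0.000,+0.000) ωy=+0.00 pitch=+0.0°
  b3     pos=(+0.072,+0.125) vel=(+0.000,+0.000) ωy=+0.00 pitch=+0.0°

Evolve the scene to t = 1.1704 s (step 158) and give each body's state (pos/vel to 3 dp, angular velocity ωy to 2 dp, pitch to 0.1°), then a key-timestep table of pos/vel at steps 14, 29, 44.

State at t = 1.1704 s:
  b1     pos=(+0.000,+0.025) vel=(+0.000,+0.000) ωy=+0.00 pitch=+0.0°
  b2     pos=(+0.033,+0.075) vel=(+0.000,+0.000) ωy=+0.00 pitch=+0.0°
  b3     pos=(+0.097,+0.046) vel=(+0.000,+0.000) ωy=+0.00 pitch=+90.0°

Key-timestep trajectory:
   step    t(s)  b1.x    b1.z    b1.vx   b1.vz   b2.x    b2.z    b2.vx   b2.vz   b3.x    b3.z    b3.vx   b3.vz 
     14  0.1037   +0.000  +0.025  -0.001  +0.001   +0.033  +0.075  -0.003  +0.001   +0.079  +0.123  +0.158  -0.095
     29  0.2148   +0.000  +0.025  +0.000  +0.000   +0.033  +0.075  +0.000  +0.000   +0.108  +0.050  +0.237  -1.364
     44  0.3259   +0.000  +0.025  -0.001  +0.000   +0.033  +0.075  -0.006  -0.007   +0.095  +0.046  +0.083  +0.005


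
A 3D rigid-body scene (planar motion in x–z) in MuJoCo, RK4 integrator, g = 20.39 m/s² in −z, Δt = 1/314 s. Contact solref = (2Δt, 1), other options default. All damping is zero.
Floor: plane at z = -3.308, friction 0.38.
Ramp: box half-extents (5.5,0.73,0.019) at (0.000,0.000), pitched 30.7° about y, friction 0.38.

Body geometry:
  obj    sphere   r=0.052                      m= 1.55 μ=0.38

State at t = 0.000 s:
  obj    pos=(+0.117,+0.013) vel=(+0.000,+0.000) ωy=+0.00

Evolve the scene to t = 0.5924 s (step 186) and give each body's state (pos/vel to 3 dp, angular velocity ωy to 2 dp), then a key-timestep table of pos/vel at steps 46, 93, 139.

State at t = 0.5924 s:
  obj    pos=(+1.239,-0.653) vel=(+3.787,-2.249) ωy=+84.69

Key-timestep trajectory:
   step    t(s)  obj.x    obj.z    obj.vx   obj.vz 
     46  0.1465   +0.186  -0.028  +0.937  -0.556
     93  0.2962   +0.398  -0.153  +1.894  -1.124
    139  0.4427   +0.744  -0.359  +2.830  -1.681


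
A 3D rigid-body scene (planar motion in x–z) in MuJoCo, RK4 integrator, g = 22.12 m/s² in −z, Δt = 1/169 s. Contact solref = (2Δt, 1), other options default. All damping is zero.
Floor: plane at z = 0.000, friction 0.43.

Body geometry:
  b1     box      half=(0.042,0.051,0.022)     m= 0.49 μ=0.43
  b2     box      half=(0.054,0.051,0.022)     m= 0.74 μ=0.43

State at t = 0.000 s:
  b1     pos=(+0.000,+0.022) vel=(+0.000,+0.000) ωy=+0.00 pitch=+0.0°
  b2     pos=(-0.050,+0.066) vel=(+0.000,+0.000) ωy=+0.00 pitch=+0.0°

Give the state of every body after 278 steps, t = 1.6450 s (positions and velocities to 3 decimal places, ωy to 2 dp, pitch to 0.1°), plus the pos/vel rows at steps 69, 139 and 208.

State at t = 1.6450 s:
  b1     pos=(+0.003,+0.022) vel=(+0.001,+0.000) ωy=+0.00 pitch=+0.0°
  b2     pos=(-0.062,+0.053) vel=(+0.000,-0.001) ωy=+0.04 pitch=-42.6°

Key-timestep trajectory:
   step    t(s)  b1.x    b1.z    b1.vx   b1.vz   b2.x    b2.z    b2.vx   b2.vz 
     69  0.4083   +0.001  +0.022  +0.001  +0.000   -0.062  +0.054  +0.000  -0.001
    139  0.8225   +0.002  +0.022  +0.001  +0.000   -0.062  +0.053  +0.000  -0.001
    208  1.2308   +0.002  +0.022  +0.001  +0.000   -0.062  +0.053  +0.000  -0.001


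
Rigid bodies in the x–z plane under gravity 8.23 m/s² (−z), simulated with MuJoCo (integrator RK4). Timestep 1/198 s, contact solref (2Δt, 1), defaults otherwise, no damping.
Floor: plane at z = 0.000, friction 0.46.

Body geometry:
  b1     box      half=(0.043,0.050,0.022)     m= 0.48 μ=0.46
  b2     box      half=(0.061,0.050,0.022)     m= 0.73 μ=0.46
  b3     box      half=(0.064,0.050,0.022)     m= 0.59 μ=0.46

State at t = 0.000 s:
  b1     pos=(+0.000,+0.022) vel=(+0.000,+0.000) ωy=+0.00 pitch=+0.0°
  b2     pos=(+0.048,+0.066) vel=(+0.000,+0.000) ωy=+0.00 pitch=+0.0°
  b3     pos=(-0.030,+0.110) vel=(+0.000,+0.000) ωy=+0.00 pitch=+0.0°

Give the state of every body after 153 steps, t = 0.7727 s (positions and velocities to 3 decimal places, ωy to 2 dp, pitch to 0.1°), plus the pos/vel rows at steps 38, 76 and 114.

State at t = 0.7727 s:
  b1     pos=(+0.000,+0.022) vel=(+0.000,+0.000) ωy=+0.00 pitch=+0.0°
  b2     pos=(+0.062,+0.057) vel=(+0.000,+0.000) ωy=-0.01 pitch=+40.9°
  b3     pos=(-0.180,+0.022) vel=(+0.000,+0.000) ωy=+0.00 pitch=+180.0°

Key-timestep trajectory:
   step    t(s)  b1.x    b1.z    b1.vx   b1.vz   b2.x    b2.z    b2.vx   b2.vz   b3.x    b3.z    b3.vx   b3.vz 
     38  0.1919   +0.000  +0.022  +0.001  +0.000   +0.049  +0.066  +0.021  -0.005   -0.052  +0.075  -0.427  -0.267
     76  0.3838   +0.000  +0.022  +0.000  +0.000   +0.064  +0.057  +0.094  +0.096   -0.118  +0.067  -0.292  -0.043
    114  0.5758   +0.000  +0.022  -0.001  +0.000   +0.062  +0.057  -0.005  +0.007   -0.180  +0.021  +0.011  +0.087


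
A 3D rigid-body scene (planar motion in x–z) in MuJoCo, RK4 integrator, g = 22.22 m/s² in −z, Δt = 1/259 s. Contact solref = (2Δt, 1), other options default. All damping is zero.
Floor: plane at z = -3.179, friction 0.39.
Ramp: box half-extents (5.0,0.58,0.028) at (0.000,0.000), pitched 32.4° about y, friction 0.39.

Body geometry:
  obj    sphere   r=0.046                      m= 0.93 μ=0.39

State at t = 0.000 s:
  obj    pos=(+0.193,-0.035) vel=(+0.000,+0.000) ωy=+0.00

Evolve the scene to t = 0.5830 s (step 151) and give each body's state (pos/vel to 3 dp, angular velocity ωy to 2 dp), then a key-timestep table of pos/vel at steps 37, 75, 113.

State at t = 0.5830 s:
  obj    pos=(+1.414,-0.809) vel=(+4.186,-2.657) ωy=+107.76

Key-timestep trajectory:
   step    t(s)  obj.x    obj.z    obj.vx   obj.vz 
     37  0.1429   +0.266  -0.081  +1.026  -0.651
     75  0.2896   +0.494  -0.226  +2.079  -1.320
    113  0.4363   +0.877  -0.469  +3.133  -1.988


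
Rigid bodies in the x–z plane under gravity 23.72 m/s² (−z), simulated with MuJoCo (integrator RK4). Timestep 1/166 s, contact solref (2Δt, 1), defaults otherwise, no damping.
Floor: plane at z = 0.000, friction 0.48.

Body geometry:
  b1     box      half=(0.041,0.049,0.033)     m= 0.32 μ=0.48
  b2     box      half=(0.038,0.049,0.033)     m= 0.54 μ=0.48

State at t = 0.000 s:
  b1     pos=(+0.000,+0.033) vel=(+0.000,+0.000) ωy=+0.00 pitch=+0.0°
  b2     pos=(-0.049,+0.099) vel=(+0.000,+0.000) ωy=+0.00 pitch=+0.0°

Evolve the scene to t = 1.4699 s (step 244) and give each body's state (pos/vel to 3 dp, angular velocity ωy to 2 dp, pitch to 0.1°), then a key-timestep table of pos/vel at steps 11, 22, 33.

State at t = 1.4699 s:
  b1     pos=(+0.000,+0.033) vel=(+0.000,+0.000) ωy=+0.00 pitch=+0.0°
  b2     pos=(-0.088,+0.038) vel=(+0.000,+0.000) ωy=+0.00 pitch=-90.0°

Key-timestep trajectory:
   step    t(s)  b1.x    b1.z    b1.vx   b1.vz   b2.x    b2.z    b2.vx   b2.vz 
     11  0.0663   +0.000  +0.033  +0.001  +0.002   -0.057  +0.096  -0.244  -0.135
     22  0.1325   +0.000  +0.033  +0.000  +0.000   -0.080  +0.063  -0.403  -1.123
     33  0.1988   +0.000  +0.033  +0.000  +0.000   -0.089  +0.037  +0.036  +0.069


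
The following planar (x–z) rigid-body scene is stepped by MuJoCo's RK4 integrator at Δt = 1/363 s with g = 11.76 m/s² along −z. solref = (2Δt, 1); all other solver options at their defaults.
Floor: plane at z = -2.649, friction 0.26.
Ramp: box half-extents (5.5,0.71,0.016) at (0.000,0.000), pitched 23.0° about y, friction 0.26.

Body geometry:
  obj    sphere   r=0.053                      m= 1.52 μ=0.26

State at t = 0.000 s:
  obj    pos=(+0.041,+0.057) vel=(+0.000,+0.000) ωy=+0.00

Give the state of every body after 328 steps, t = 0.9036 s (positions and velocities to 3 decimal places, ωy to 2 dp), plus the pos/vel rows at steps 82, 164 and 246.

State at t = 0.9036 s:
  obj    pos=(+1.275,-0.466) vel=(+2.730,-1.159) ωy=+55.95

Key-timestep trajectory:
   step    t(s)  obj.x    obj.z    obj.vx   obj.vz 
     82  0.2259   +0.118  +0.025  +0.683  -0.290
    164  0.4518   +0.350  -0.073  +1.365  -0.579
    246  0.6777   +0.735  -0.237  +2.047  -0.869


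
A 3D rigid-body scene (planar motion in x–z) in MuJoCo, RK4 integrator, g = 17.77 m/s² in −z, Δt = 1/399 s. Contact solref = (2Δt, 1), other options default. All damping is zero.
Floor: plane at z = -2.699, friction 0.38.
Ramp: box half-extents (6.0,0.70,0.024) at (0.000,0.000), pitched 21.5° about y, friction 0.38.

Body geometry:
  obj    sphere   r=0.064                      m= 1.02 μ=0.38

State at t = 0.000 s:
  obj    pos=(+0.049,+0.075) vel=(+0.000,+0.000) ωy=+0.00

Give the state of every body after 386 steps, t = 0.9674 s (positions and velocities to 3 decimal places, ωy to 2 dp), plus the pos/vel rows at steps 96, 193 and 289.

State at t = 0.9674 s:
  obj    pos=(+2.075,-0.723) vel=(+4.187,-1.649) ωy=+70.31

Key-timestep trajectory:
   step    t(s)  obj.x    obj.z    obj.vx   obj.vz 
     96  0.2406   +0.174  +0.026  +1.041  -0.410
    193  0.4837   +0.555  -0.124  +2.094  -0.825
    289  0.7243   +1.185  -0.372  +3.135  -1.235


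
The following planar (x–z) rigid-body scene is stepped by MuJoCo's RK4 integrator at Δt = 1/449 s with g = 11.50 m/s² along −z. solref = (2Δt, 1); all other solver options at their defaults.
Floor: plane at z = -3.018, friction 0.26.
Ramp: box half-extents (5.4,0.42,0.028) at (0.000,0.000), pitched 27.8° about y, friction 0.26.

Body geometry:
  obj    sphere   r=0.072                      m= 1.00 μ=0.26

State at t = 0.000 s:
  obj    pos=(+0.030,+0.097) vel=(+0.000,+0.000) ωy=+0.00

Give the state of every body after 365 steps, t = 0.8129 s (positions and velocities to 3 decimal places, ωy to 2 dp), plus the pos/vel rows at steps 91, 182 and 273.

State at t = 0.8129 s:
  obj    pos=(+1.150,-0.493) vel=(+2.755,-1.453) ωy=+43.25

Key-timestep trajectory:
   step    t(s)  obj.x    obj.z    obj.vx   obj.vz 
     91  0.2027   +0.100  +0.060  +0.687  -0.362
    182  0.4053   +0.309  -0.050  +1.374  -0.724
    273  0.6080   +0.657  -0.233  +2.061  -1.086


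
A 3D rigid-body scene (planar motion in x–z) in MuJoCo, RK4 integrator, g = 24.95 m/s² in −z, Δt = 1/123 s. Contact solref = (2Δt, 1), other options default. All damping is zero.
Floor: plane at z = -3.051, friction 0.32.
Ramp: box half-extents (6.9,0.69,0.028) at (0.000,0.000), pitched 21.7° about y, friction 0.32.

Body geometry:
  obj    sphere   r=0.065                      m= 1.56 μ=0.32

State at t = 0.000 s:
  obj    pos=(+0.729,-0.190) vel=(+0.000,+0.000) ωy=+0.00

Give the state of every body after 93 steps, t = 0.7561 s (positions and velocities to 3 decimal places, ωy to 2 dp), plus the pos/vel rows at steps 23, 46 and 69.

State at t = 0.7561 s:
  obj    pos=(+2.479,-0.886) vel=(+4.629,-1.842) ωy=+76.62

Key-timestep trajectory:
   step    t(s)  obj.x    obj.z    obj.vx   obj.vz 
     23  0.1870   +0.836  -0.233  +1.145  -0.456
     46  0.3740   +1.157  -0.360  +2.290  -0.911
     69  0.5610   +1.692  -0.573  +3.434  -1.367


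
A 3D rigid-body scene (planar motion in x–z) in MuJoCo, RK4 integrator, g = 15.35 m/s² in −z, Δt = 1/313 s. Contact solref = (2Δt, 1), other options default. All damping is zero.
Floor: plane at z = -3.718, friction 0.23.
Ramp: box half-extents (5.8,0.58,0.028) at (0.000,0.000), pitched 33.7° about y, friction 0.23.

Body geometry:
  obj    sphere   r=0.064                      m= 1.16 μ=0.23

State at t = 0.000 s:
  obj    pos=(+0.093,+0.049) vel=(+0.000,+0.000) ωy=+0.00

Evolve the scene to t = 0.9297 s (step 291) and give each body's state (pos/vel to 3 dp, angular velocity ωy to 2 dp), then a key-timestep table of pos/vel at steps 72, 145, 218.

State at t = 0.9297 s:
  obj    pos=(+2.281,-1.410) vel=(+4.706,-3.138) ωy=+88.36

Key-timestep trajectory:
   step    t(s)  obj.x    obj.z    obj.vx   obj.vz 
     72  0.2300   +0.227  -0.041  +1.165  -0.777
    145  0.4633   +0.636  -0.314  +2.345  -1.564
    218  0.6965   +1.321  -0.770  +3.525  -2.351


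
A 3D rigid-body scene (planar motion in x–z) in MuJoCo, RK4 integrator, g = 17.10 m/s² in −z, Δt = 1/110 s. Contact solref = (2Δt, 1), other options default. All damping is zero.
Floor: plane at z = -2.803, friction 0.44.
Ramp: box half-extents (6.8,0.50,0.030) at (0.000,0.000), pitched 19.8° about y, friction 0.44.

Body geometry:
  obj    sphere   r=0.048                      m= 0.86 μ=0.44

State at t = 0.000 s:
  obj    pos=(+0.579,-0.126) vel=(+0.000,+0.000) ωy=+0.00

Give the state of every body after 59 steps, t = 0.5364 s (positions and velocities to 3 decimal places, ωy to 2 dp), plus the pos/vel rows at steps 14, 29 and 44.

State at t = 0.5364 s:
  obj    pos=(+1.139,-0.327) vel=(+2.087,-0.752) ωy=+46.22

Key-timestep trajectory:
   step    t(s)  obj.x    obj.z    obj.vx   obj.vz 
     14  0.1273   +0.611  -0.137  +0.496  -0.178
     29  0.2636   +0.714  -0.174  +1.026  -0.369
     44  0.4000   +0.891  -0.238  +1.557  -0.561


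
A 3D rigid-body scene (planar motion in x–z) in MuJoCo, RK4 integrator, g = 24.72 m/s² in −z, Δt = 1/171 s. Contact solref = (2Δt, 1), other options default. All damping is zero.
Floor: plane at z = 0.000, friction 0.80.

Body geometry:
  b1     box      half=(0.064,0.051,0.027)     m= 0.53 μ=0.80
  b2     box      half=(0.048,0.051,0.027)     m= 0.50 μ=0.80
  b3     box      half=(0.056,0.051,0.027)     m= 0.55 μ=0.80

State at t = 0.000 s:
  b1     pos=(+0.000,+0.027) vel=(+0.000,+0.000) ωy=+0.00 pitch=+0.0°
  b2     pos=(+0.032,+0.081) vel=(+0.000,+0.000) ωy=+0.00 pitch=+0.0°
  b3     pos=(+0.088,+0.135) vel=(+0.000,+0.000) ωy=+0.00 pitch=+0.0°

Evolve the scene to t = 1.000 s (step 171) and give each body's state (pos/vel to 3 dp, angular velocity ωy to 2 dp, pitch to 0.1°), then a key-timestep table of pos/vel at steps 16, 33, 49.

State at t = 1.000 s:
  b1     pos=(+0.000,+0.027) vel=(+0.000,+0.000) ωy=+0.00 pitch=+0.0°
  b2     pos=(+0.032,+0.081) vel=(+0.000,+0.000) ωy=+0.00 pitch=+0.0°
  b3     pos=(+0.109,+0.056) vel=(+0.000,+0.000) ωy=+0.00 pitch=+90.0°

Key-timestep trajectory:
   step    t(s)  b1.x    b1.z    b1.vx   b1.vz   b2.x    b2.z    b2.vx   b2.vz   b3.x    b3.z    b3.vx   b3.vz 
     16  0.0936   +0.000  +0.027  -0.001  +0.000   +0.032  +0.081  -0.002  +0.001   +0.101  +0.127  +0.276  -0.268
     33  0.1930   +0.000  +0.027  +0.000  +0.000   +0.032  +0.081  +0.000  +0.000   +0.123  +0.056  -0.041  +0.245
     49  0.2865   +0.000  +0.027  -0.002  +0.000   +0.032  +0.081  -0.008  -0.002   +0.107  +0.056  +0.028  +0.033


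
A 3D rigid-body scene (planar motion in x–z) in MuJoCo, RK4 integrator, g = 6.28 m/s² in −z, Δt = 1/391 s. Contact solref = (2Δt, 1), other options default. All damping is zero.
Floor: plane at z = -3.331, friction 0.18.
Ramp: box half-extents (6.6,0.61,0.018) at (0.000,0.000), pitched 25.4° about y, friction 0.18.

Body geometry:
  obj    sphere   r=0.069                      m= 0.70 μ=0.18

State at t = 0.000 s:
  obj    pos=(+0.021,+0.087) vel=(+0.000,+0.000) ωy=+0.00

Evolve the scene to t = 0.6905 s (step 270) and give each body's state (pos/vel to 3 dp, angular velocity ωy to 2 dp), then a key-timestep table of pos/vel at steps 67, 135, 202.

State at t = 0.6905 s:
  obj    pos=(+0.435,-0.110) vel=(+1.200,-0.570) ωy=+19.25

Key-timestep trajectory:
   step    t(s)  obj.x    obj.z    obj.vx   obj.vz 
     67  0.1714   +0.046  +0.074  +0.298  -0.141
    135  0.3453   +0.124  +0.037  +0.600  -0.285
    202  0.5166   +0.253  -0.024  +0.898  -0.426


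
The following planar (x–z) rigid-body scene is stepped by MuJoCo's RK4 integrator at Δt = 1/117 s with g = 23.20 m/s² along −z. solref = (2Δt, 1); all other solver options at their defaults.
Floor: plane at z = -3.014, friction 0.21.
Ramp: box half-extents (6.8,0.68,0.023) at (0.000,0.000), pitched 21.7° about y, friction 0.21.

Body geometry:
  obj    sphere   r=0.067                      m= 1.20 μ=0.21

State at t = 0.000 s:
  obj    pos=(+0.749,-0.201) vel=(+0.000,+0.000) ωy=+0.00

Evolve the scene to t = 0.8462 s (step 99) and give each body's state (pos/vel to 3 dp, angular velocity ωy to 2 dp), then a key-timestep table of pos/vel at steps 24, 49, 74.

State at t = 0.8462 s:
  obj    pos=(+2.787,-1.012) vel=(+4.817,-1.917) ωy=+77.35

Key-timestep trajectory:
   step    t(s)  obj.x    obj.z    obj.vx   obj.vz 
     24  0.2051   +0.869  -0.249  +1.168  -0.465
     49  0.4188   +1.248  -0.400  +2.384  -0.949
     74  0.6325   +1.888  -0.654  +3.601  -1.433


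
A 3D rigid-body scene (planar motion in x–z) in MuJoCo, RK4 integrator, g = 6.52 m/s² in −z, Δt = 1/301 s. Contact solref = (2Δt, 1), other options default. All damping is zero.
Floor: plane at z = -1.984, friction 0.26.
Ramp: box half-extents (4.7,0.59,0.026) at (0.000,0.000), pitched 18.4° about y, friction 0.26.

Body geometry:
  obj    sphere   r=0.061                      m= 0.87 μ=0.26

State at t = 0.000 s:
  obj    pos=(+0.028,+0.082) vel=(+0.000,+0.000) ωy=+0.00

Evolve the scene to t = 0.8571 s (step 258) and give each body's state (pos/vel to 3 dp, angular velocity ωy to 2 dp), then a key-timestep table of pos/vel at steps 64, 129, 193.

State at t = 0.8571 s:
  obj    pos=(+0.541,-0.088) vel=(+1.196,-0.398) ωy=+20.65

Key-timestep trajectory:
   step    t(s)  obj.x    obj.z    obj.vx   obj.vz 
     64  0.2126   +0.060  +0.072  +0.297  -0.099
    129  0.4286   +0.156  +0.040  +0.598  -0.199
    193  0.6412   +0.315  -0.013  +0.894  -0.298


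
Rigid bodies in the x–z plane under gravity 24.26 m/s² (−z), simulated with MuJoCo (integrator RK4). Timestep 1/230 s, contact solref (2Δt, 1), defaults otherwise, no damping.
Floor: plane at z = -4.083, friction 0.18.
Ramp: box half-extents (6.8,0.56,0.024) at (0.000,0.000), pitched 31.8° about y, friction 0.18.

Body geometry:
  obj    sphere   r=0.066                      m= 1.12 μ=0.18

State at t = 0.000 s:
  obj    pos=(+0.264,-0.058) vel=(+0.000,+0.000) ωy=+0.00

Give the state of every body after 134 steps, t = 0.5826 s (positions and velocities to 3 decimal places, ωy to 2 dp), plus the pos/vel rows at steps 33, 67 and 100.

State at t = 0.5826 s:
  obj    pos=(+1.582,-0.875) vel=(+4.522,-2.804) ωy=+80.57

Key-timestep trajectory:
   step    t(s)  obj.x    obj.z    obj.vx   obj.vz 
     33  0.1435   +0.344  -0.107  +1.114  -0.691
     67  0.2913   +0.594  -0.262  +2.262  -1.402
    100  0.4348   +0.998  -0.513  +3.375  -2.093


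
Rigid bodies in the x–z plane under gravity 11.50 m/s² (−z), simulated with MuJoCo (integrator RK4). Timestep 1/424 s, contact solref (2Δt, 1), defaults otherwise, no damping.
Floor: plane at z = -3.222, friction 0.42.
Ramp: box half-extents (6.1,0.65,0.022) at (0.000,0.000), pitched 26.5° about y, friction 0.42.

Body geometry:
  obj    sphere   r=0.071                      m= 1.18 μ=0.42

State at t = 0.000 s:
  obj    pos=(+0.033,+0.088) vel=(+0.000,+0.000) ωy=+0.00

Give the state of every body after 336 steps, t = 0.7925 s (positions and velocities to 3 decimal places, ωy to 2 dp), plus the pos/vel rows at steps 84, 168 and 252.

State at t = 0.7925 s:
  obj    pos=(+1.063,-0.426) vel=(+2.599,-1.296) ωy=+40.90

Key-timestep trajectory:
   step    t(s)  obj.x    obj.z    obj.vx   obj.vz 
     84  0.1981   +0.097  +0.055  +0.650  -0.324
    168  0.3962   +0.290  -0.041  +1.300  -0.648
    252  0.5943   +0.612  -0.201  +1.950  -0.972


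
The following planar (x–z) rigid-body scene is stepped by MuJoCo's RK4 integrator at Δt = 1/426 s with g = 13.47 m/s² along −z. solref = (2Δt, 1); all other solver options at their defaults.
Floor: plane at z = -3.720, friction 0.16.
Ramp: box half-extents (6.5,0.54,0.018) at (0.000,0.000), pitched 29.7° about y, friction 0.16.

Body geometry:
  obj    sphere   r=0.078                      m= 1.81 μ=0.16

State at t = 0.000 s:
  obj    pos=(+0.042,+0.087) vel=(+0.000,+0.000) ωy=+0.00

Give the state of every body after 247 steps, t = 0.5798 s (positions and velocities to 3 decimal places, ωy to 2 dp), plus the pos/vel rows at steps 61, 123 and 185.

State at t = 0.5798 s:
  obj    pos=(+0.744,-0.314) vel=(+2.422,-1.375) ωy=+34.76

Key-timestep trajectory:
   step    t(s)  obj.x    obj.z    obj.vx   obj.vz 
     61  0.1432   +0.085  +0.062  +0.600  -0.338
    123  0.2887   +0.216  -0.013  +1.206  -0.687
    185  0.4343   +0.436  -0.138  +1.814  -1.031


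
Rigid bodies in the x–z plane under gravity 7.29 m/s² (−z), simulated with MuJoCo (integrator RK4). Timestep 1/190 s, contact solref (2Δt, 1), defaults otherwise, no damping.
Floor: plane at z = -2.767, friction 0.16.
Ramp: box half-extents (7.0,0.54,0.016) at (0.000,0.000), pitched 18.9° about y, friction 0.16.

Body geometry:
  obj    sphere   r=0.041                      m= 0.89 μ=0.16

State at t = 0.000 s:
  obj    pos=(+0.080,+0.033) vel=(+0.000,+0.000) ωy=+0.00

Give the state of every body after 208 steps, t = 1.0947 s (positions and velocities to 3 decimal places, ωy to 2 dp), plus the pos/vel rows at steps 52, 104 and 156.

State at t = 1.0947 s:
  obj    pos=(+1.036,-0.295) vel=(+1.747,-0.598) ωy=+45.03

Key-timestep trajectory:
   step    t(s)  obj.x    obj.z    obj.vx   obj.vz 
     52  0.2737   +0.140  +0.012  +0.437  -0.150
    104  0.5474   +0.319  -0.049  +0.874  -0.299
    156  0.8211   +0.618  -0.151  +1.310  -0.449


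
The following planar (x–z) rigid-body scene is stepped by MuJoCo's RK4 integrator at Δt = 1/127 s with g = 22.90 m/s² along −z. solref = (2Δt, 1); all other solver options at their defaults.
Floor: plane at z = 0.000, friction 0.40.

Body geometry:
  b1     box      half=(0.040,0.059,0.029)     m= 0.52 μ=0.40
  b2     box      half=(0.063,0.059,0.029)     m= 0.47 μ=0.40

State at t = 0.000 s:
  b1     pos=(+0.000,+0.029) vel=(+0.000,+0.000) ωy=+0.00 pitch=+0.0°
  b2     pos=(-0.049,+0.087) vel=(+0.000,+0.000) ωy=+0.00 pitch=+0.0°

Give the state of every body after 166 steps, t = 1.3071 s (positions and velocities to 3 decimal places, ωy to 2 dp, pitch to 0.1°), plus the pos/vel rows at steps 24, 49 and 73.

State at t = 1.3071 s:
  b1     pos=(+0.000,+0.029) vel=(+0.000,+0.000) ωy=+0.00 pitch=+0.0°
  b2     pos=(-0.113,+0.063) vel=(+0.000,+0.000) ωy=+0.00 pitch=-90.0°

Key-timestep trajectory:
   step    t(s)  b1.x    b1.z    b1.vx   b1.vz   b2.x    b2.z    b2.vx   b2.vz 
     24  0.1890   +0.000  +0.029  +0.000  +0.000   -0.090  +0.068  -0.327  +0.011
     49  0.3858   +0.000  +0.029  +0.000  +0.000   -0.129  +0.068  +0.095  -0.017
     73  0.5748   +0.000  +0.029  +0.000  +0.000   -0.111  +0.063  -0.280  -0.168


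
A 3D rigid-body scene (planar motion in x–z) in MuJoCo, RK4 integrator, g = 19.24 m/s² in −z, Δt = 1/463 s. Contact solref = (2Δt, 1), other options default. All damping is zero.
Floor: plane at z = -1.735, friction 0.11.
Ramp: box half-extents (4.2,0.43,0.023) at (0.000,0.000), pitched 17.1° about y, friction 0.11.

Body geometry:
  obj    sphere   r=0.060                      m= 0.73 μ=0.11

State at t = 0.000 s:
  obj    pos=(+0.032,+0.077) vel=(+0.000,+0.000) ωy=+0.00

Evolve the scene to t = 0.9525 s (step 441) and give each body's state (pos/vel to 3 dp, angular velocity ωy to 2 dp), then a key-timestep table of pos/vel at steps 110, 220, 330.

State at t = 0.9525 s:
  obj    pos=(+1.784,-0.462) vel=(+3.679,-1.132) ωy=+64.14

Key-timestep trajectory:
   step    t(s)  obj.x    obj.z    obj.vx   obj.vz 
    110  0.2376   +0.141  +0.043  +0.918  -0.282
    220  0.4752   +0.468  -0.057  +1.835  -0.565
    330  0.7127   +1.013  -0.225  +2.753  -0.847


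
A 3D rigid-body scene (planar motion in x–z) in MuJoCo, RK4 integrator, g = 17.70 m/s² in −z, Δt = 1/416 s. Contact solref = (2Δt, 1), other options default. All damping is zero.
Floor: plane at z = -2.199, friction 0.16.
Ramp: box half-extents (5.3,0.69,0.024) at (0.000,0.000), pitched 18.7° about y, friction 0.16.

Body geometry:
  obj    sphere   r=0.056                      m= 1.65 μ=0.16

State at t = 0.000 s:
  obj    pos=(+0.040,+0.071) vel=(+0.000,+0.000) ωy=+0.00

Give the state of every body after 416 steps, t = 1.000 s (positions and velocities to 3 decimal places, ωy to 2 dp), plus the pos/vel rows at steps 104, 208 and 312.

State at t = 1.000 s:
  obj    pos=(+1.960,-0.579) vel=(+3.840,-1.300) ωy=+72.38

Key-timestep trajectory:
   step    t(s)  obj.x    obj.z    obj.vx   obj.vz 
    104  0.2500   +0.160  +0.030  +0.960  -0.325
    208  0.5000   +0.520  -0.092  +1.920  -0.650
    312  0.7500   +1.120  -0.295  +2.880  -0.975


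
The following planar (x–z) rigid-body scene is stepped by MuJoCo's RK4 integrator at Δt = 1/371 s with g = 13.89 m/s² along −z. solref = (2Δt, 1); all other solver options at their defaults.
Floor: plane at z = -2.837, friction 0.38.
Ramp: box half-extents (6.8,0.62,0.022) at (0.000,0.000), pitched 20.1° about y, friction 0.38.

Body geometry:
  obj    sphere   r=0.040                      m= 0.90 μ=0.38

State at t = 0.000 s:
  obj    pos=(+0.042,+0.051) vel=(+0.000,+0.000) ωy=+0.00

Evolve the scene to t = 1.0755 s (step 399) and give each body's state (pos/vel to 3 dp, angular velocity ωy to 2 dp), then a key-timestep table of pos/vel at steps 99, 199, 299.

State at t = 1.0755 s:
  obj    pos=(+1.894,-0.627) vel=(+3.444,-1.260) ωy=+91.67

Key-timestep trajectory:
   step    t(s)  obj.x    obj.z    obj.vx   obj.vz 
     99  0.2668   +0.156  +0.009  +0.854  -0.313
    199  0.5364   +0.503  -0.118  +1.718  -0.629
    299  0.8059   +1.082  -0.330  +2.581  -0.944


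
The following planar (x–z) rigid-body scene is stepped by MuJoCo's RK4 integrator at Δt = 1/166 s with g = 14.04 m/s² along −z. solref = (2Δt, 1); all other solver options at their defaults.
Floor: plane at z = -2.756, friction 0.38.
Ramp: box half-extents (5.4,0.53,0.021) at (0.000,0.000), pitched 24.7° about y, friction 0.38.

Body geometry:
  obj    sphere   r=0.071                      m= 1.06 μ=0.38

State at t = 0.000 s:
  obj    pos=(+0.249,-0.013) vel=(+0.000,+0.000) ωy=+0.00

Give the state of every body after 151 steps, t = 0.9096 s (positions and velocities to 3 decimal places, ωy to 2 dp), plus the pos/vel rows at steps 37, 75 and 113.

State at t = 0.9096 s:
  obj    pos=(+1.824,-0.738) vel=(+3.463,-1.593) ωy=+53.68

Key-timestep trajectory:
   step    t(s)  obj.x    obj.z    obj.vx   obj.vz 
     37  0.2229   +0.344  -0.057  +0.849  -0.390
     75  0.4518   +0.638  -0.192  +1.720  -0.791
    113  0.6807   +1.131  -0.419  +2.592  -1.192


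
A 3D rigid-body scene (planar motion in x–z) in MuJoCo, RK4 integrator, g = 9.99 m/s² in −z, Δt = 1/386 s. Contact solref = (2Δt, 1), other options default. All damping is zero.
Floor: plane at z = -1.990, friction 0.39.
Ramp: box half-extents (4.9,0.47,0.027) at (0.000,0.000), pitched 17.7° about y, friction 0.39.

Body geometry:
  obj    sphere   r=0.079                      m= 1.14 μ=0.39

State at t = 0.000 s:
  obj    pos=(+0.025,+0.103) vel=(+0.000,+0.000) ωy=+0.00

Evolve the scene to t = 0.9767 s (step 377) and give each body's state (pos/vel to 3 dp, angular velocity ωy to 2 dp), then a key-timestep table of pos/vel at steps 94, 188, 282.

State at t = 0.9767 s:
  obj    pos=(+1.011,-0.211) vel=(+2.019,-0.644) ωy=+26.82

Key-timestep trajectory:
   step    t(s)  obj.x    obj.z    obj.vx   obj.vz 
     94  0.2435   +0.086  +0.084  +0.503  -0.161
    188  0.4870   +0.270  +0.025  +1.007  -0.321
    282  0.7306   +0.577  -0.073  +1.510  -0.482


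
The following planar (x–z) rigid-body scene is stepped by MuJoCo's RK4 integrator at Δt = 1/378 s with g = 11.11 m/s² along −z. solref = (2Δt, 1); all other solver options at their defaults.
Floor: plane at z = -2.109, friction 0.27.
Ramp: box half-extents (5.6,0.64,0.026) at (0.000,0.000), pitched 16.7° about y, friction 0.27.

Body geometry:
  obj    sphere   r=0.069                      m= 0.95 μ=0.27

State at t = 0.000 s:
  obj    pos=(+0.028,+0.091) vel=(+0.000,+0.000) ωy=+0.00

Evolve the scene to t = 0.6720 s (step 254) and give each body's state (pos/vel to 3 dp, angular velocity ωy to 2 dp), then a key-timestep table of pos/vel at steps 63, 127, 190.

State at t = 0.6720 s:
  obj    pos=(+0.521,-0.057) vel=(+1.468,-0.440) ωy=+22.20

Key-timestep trajectory:
   step    t(s)  obj.x    obj.z    obj.vx   obj.vz 
     63  0.1667   +0.058  +0.082  +0.364  -0.109
    127  0.3360   +0.151  +0.054  +0.734  -0.220
    190  0.5026   +0.304  +0.008  +1.098  -0.329


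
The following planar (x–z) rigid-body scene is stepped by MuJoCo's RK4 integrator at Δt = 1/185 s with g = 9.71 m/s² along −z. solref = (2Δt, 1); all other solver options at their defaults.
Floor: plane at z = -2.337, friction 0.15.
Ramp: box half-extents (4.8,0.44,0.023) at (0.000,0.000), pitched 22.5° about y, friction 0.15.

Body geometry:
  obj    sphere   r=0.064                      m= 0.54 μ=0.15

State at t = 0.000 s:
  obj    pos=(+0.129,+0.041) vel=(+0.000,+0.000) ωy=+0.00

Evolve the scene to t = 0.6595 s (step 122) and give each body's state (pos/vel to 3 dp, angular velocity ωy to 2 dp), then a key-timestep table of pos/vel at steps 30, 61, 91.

State at t = 0.6595 s:
  obj    pos=(+0.662,-0.180) vel=(+1.617,-0.670) ωy=+27.34

Key-timestep trajectory:
   step    t(s)  obj.x    obj.z    obj.vx   obj.vz 
     30  0.1622   +0.161  +0.027  +0.398  -0.165
     61  0.3297   +0.262  -0.014  +0.809  -0.335
     91  0.4919   +0.426  -0.082  +1.206  -0.500


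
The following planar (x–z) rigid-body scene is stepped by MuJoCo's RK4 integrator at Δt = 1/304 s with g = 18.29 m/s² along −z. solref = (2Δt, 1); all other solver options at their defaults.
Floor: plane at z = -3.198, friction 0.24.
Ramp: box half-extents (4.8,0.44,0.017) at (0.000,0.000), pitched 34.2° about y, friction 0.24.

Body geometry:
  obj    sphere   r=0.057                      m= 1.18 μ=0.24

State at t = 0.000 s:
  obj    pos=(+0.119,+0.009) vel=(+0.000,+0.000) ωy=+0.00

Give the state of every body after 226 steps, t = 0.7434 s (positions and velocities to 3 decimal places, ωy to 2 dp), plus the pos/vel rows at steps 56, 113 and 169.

State at t = 0.7434 s:
  obj    pos=(+1.797,-1.132) vel=(+4.515,-3.069) ωy=+95.75

Key-timestep trajectory:
   step    t(s)  obj.x    obj.z    obj.vx   obj.vz 
     56  0.1842   +0.222  -0.061  +1.119  -0.761
    113  0.3717   +0.539  -0.277  +2.258  -1.534
    169  0.5559   +1.058  -0.629  +3.377  -2.295


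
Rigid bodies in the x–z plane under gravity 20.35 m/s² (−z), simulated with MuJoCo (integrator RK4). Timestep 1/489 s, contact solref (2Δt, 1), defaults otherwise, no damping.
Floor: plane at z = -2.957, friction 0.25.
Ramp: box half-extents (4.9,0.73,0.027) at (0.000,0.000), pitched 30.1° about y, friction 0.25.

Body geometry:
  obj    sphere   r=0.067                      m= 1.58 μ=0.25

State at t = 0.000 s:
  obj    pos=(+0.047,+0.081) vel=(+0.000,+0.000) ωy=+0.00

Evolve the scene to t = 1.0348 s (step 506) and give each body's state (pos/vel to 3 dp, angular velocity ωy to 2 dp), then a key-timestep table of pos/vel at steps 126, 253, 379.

State at t = 1.0348 s:
  obj    pos=(+3.424,-1.876) vel=(+6.526,-3.783) ωy=+112.57

Key-timestep trajectory:
   step    t(s)  obj.x    obj.z    obj.vx   obj.vz 
    126  0.2577   +0.257  -0.040  +1.625  -0.942
    253  0.5174   +0.891  -0.408  +3.263  -1.892
    379  0.7751   +1.942  -1.017  +4.888  -2.834


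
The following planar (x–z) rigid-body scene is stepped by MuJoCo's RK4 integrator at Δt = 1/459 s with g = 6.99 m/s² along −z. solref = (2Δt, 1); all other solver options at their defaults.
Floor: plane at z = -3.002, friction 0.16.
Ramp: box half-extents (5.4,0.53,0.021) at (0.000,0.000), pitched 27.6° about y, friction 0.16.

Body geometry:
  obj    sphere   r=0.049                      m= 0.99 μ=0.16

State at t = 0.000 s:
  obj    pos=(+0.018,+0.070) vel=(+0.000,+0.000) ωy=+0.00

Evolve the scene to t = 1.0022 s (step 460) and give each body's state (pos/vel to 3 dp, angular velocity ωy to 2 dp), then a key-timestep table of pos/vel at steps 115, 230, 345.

State at t = 1.0022 s:
  obj    pos=(+1.047,-0.469) vel=(+2.054,-1.074) ωy=+47.30

Key-timestep trajectory:
   step    t(s)  obj.x    obj.z    obj.vx   obj.vz 
    115  0.2505   +0.082  +0.036  +0.514  -0.269
    230  0.5011   +0.275  -0.065  +1.027  -0.537
    345  0.7516   +0.597  -0.233  +1.541  -0.806


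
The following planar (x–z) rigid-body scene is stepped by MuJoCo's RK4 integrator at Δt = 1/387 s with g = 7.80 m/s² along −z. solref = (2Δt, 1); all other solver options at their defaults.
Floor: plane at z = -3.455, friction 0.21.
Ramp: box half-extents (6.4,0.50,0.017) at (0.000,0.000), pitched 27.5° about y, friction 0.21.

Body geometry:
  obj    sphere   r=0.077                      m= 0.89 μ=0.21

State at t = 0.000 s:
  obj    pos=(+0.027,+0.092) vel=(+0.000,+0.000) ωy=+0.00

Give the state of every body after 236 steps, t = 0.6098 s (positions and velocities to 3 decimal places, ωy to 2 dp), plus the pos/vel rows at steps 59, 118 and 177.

State at t = 0.6098 s:
  obj    pos=(+0.451,-0.129) vel=(+1.392,-0.724) ωy=+20.37

Key-timestep trajectory:
   step    t(s)  obj.x    obj.z    obj.vx   obj.vz 
     59  0.1525   +0.054  +0.078  +0.348  -0.181
    118  0.3049   +0.133  +0.037  +0.696  -0.362
    177  0.4574   +0.266  -0.032  +1.044  -0.543


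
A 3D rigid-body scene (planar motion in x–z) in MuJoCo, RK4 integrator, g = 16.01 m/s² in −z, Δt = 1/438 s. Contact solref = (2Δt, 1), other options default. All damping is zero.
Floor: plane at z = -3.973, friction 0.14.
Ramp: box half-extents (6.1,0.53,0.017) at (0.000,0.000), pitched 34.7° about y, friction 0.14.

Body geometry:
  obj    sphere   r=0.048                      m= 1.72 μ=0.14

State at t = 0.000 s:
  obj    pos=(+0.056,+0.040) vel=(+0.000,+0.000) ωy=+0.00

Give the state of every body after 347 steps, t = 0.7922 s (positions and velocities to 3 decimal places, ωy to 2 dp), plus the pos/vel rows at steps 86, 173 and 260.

State at t = 0.7922 s:
  obj    pos=(+1.933,-1.259) vel=(+4.751,-3.251) ωy=+76.21

Key-timestep trajectory:
   step    t(s)  obj.x    obj.z    obj.vx   obj.vz 
     86  0.1963   +0.171  -0.040  +1.170  -0.822
    173  0.3950   +0.523  -0.283  +2.384  -1.591
    260  0.5936   +1.110  -0.689  +3.569  -2.418


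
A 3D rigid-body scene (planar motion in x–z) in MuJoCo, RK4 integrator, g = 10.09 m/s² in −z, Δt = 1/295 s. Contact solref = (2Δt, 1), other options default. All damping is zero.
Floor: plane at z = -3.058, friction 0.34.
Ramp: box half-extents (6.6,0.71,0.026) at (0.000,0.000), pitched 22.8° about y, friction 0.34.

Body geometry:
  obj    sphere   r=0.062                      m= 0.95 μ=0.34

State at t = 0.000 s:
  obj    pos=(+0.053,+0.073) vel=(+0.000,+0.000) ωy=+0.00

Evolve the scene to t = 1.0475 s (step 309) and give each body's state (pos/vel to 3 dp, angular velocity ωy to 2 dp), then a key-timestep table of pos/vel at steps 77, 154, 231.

State at t = 1.0475 s:
  obj    pos=(+1.466,-0.521) vel=(+2.697,-1.134) ωy=+47.18

Key-timestep trajectory:
   step    t(s)  obj.x    obj.z    obj.vx   obj.vz 
     77  0.2610   +0.141  +0.036  +0.672  -0.283
    154  0.5220   +0.404  -0.074  +1.344  -0.565
    231  0.7831   +0.842  -0.259  +2.016  -0.848


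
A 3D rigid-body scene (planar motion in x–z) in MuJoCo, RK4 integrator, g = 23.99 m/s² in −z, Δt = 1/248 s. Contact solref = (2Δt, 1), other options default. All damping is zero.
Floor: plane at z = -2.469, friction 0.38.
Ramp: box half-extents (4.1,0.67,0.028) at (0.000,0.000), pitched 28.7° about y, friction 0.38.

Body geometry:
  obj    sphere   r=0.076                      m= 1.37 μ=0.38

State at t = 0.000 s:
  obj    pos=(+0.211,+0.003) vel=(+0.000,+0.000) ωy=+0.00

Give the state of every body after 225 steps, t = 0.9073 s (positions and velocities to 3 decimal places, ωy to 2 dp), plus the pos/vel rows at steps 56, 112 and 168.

State at t = 0.9073 s:
  obj    pos=(+3.182,-1.623) vel=(+6.549,-3.585) ωy=+98.22

Key-timestep trajectory:
   step    t(s)  obj.x    obj.z    obj.vx   obj.vz 
     56  0.2258   +0.395  -0.098  +1.630  -0.893
    112  0.4516   +0.947  -0.400  +3.260  -1.785
    168  0.6774   +1.867  -0.904  +4.890  -2.677
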